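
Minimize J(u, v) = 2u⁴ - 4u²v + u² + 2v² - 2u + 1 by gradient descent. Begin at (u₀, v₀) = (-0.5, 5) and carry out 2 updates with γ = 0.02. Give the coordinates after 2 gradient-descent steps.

(-1.26512512, 4.304192)

∇J = (8u³ - 8uv + 2u - 2, -4u² + 4v)
(u₁, v₁) = (-0.5, 5) − 0.02·(16, 19) = (-0.82, 4.62)
(u₂, v₂) = (-0.82, 4.62) − 0.02·(22.256256, 15.7904) = (-1.26512512, 4.304192)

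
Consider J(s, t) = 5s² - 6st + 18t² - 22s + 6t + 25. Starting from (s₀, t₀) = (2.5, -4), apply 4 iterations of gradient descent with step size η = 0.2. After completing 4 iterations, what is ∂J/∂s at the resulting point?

∇J = (10s - 6t - 22, -6s + 36t + 6)
(s₁, t₁) = (2.5, -4) − 0.2·(27, -153) = (-2.9, 26.6)
(s₂, t₂) = (-2.9, 26.6) − 0.2·(-210.6, 981) = (39.22, -169.6)
(s₃, t₃) = (39.22, -169.6) − 0.2·(1387.8, -6334.92) = (-238.34, 1097.384)
(s₄, t₄) = (-238.34, 1097.384) − 0.2·(-8989.704, 40941.864) = (1559.6008, -7090.9888)
∂J/∂s at (1559.6008, -7090.9888) = 58119.9408

58119.9408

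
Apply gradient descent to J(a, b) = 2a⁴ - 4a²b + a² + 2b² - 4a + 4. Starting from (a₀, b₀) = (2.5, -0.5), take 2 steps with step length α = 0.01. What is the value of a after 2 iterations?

∇J = (8a³ - 8ab + 2a - 4, -4a² + 4b)
(a₁, b₁) = (2.5, -0.5) − 0.01·(136, -27) = (1.14, -0.23)
(a₂, b₂) = (1.14, -0.23) − 0.01·(12.229952, -6.1184) = (1.01770048, -0.168816)
a = 1.01770048

1.01770048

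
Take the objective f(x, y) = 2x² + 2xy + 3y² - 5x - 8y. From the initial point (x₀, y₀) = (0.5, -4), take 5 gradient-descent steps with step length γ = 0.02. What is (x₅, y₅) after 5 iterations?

∇f = (4x + 2y - 5, 2x + 6y - 8)
Step 1: at (0.5, -4), ∇f = (-11, -31) → (0.5, -4) − 0.02·(-11, -31) = (0.72, -3.38)
Step 2: at (0.72, -3.38), ∇f = (-8.88, -26.84) → (0.72, -3.38) − 0.02·(-8.88, -26.84) = (0.8976, -2.8432)
Step 3: at (0.8976, -2.8432), ∇f = (-7.096, -23.264) → (0.8976, -2.8432) − 0.02·(-7.096, -23.264) = (1.03952, -2.37792)
Step 4: at (1.03952, -2.37792), ∇f = (-5.59776, -20.18848) → (1.03952, -2.37792) − 0.02·(-5.59776, -20.18848) = (1.1514752, -1.9741504)
Step 5: at (1.1514752, -1.9741504), ∇f = (-4.3424, -17.541952) → (1.1514752, -1.9741504) − 0.02·(-4.3424, -17.541952) = (1.2383232, -1.62331136)

(1.2383232, -1.62331136)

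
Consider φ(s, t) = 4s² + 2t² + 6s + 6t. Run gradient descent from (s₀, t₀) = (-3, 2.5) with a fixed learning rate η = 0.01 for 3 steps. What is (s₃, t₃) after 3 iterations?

(-2.502048, 2.038944)

∇φ = (8s + 6, 4t + 6)
Step 1: at (-3, 2.5), ∇φ = (-18, 16) → (-3, 2.5) − 0.01·(-18, 16) = (-2.82, 2.34)
Step 2: at (-2.82, 2.34), ∇φ = (-16.56, 15.36) → (-2.82, 2.34) − 0.01·(-16.56, 15.36) = (-2.6544, 2.1864)
Step 3: at (-2.6544, 2.1864), ∇φ = (-15.2352, 14.7456) → (-2.6544, 2.1864) − 0.01·(-15.2352, 14.7456) = (-2.502048, 2.038944)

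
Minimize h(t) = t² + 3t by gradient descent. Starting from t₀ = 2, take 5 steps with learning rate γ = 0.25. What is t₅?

-1.390625

h′(t) = 2t + 3
t₁ = 2 − 0.25·7 = 0.25
t₂ = 0.25 − 0.25·3.5 = -0.625
t₃ = -0.625 − 0.25·1.75 = -1.0625
t₄ = -1.0625 − 0.25·0.875 = -1.28125
t₅ = -1.28125 − 0.25·0.4375 = -1.390625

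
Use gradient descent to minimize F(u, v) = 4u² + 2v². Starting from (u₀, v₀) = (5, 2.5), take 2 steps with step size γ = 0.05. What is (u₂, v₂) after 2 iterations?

∇F = (8u, 4v)
(u₁, v₁) = (5, 2.5) − 0.05·(40, 10) = (3, 2)
(u₂, v₂) = (3, 2) − 0.05·(24, 8) = (1.8, 1.6)

(1.8, 1.6)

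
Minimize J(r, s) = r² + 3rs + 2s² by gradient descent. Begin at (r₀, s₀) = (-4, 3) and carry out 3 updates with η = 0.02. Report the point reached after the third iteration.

(-4.057704, 3.003456)

∇J = (2r + 3s, 3r + 4s)
(r₁, s₁) = (-4, 3) − 0.02·(1, 0) = (-4.02, 3)
(r₂, s₂) = (-4.02, 3) − 0.02·(0.96, -0.06) = (-4.0392, 3.0012)
(r₃, s₃) = (-4.0392, 3.0012) − 0.02·(0.9252, -0.1128) = (-4.057704, 3.003456)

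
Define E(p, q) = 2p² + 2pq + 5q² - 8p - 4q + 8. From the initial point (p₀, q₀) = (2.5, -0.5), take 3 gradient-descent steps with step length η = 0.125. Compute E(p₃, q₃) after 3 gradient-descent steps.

0.02471923828125

∇E = (4p + 2q - 8, 2p + 10q - 4)
Step 1: at (2.5, -0.5), ∇E = (1, -4) → (2.5, -0.5) − 0.125·(1, -4) = (2.375, 0)
Step 2: at (2.375, 0), ∇E = (1.5, 0.75) → (2.375, 0) − 0.125·(1.5, 0.75) = (2.1875, -0.09375)
Step 3: at (2.1875, -0.09375), ∇E = (0.5625, -0.5625) → (2.1875, -0.09375) − 0.125·(0.5625, -0.5625) = (2.1171875, -0.0234375)
E(2.1171875, -0.0234375) = 0.02471923828125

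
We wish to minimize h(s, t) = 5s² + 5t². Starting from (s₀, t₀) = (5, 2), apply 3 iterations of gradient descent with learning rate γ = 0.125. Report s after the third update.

-0.078125

∇h = (10s, 10t)
(s₁, t₁) = (5, 2) − 0.125·(50, 20) = (-1.25, -0.5)
(s₂, t₂) = (-1.25, -0.5) − 0.125·(-12.5, -5) = (0.3125, 0.125)
(s₃, t₃) = (0.3125, 0.125) − 0.125·(3.125, 1.25) = (-0.078125, -0.03125)
s = -0.078125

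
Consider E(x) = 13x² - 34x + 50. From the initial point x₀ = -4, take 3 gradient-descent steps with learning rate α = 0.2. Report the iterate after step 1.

23.6

E′(x) = 26x - 34
Step 1: E′(-4) = -138; x₁ = -4 − 0.2·(-138) = 23.6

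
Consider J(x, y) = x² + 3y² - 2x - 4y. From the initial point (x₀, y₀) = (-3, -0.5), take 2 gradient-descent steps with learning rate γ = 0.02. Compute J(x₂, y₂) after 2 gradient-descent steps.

∇J = (2x - 2, 6y - 4)
Step 1: at (-3, -0.5), ∇J = (-8, -7) → (-3, -0.5) − 0.02·(-8, -7) = (-2.84, -0.36)
Step 2: at (-2.84, -0.36), ∇J = (-7.68, -6.16) → (-2.84, -0.36) − 0.02·(-7.68, -6.16) = (-2.6864, -0.2368)
J(-2.6864, -0.2368) = 13.70496768

13.70496768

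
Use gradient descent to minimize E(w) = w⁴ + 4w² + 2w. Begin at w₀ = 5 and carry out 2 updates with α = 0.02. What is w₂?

10.98853632

E′(w) = 4w³ + 8w + 2
Step 1: E′(5) = 542; w₁ = 5 − 0.02·542 = -5.84
Step 2: E′(-5.84) = -841.426816; w₂ = -5.84 − 0.02·(-841.426816) = 10.98853632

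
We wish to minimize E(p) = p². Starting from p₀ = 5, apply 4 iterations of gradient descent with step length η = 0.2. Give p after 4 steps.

0.648

E′(p) = 2p
Step 1: E′(5) = 10; p₁ = 5 − 0.2·10 = 3
Step 2: E′(3) = 6; p₂ = 3 − 0.2·6 = 1.8
Step 3: E′(1.8) = 3.6; p₃ = 1.8 − 0.2·3.6 = 1.08
Step 4: E′(1.08) = 2.16; p₄ = 1.08 − 0.2·2.16 = 0.648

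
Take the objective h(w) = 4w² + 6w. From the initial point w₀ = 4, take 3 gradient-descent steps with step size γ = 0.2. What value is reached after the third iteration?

h′(w) = 8w + 6
Step 1: h′(4) = 38; w₁ = 4 − 0.2·38 = -3.6
Step 2: h′(-3.6) = -22.8; w₂ = -3.6 − 0.2·(-22.8) = 0.96
Step 3: h′(0.96) = 13.68; w₃ = 0.96 − 0.2·13.68 = -1.776

-1.776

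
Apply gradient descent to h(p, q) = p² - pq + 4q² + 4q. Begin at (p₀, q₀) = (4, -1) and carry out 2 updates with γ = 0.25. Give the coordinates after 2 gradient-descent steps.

∇h = (2p - q, -p + 8q + 4)
(p₁, q₁) = (4, -1) − 0.25·(9, -8) = (1.75, 1)
(p₂, q₂) = (1.75, 1) − 0.25·(2.5, 10.25) = (1.125, -1.5625)

(1.125, -1.5625)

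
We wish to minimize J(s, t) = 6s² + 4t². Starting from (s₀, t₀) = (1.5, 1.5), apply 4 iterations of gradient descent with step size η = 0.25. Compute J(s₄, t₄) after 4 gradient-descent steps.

3465

∇J = (12s, 8t)
Step 1: at (1.5, 1.5), ∇J = (18, 12) → (1.5, 1.5) − 0.25·(18, 12) = (-3, -1.5)
Step 2: at (-3, -1.5), ∇J = (-36, -12) → (-3, -1.5) − 0.25·(-36, -12) = (6, 1.5)
Step 3: at (6, 1.5), ∇J = (72, 12) → (6, 1.5) − 0.25·(72, 12) = (-12, -1.5)
Step 4: at (-12, -1.5), ∇J = (-144, -12) → (-12, -1.5) − 0.25·(-144, -12) = (24, 1.5)
J(24, 1.5) = 3465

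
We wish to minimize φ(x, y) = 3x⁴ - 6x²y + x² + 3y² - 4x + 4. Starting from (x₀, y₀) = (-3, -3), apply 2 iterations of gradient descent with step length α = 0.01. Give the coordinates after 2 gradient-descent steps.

∇φ = (12x³ - 12xy + 2x - 4, -6x² + 6y)
(x₁, y₁) = (-3, -3) − 0.01·(-442, -72) = (1.42, -2.28)
(x₂, y₂) = (1.42, -2.28) − 0.01·(72.050656, -25.7784) = (0.69949344, -2.022216)

(0.69949344, -2.022216)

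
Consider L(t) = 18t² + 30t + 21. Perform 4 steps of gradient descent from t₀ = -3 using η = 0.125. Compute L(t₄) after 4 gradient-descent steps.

L′(t) = 36t + 30
Step 1: L′(-3) = -78; t₁ = -3 − 0.125·(-78) = 6.75
Step 2: L′(6.75) = 273; t₂ = 6.75 − 0.125·273 = -27.375
Step 3: L′(-27.375) = -955.5; t₃ = -27.375 − 0.125·(-955.5) = 92.0625
Step 4: L′(92.0625) = 3344.25; t₄ = 92.0625 − 0.125·3344.25 = -325.96875
L(-325.96875) = 1902843.205078125

1902843.205078125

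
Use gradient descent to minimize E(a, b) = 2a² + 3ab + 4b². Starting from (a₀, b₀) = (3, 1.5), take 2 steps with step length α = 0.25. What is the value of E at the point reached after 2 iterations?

138.990234375

∇E = (4a + 3b, 3a + 8b)
(a₁, b₁) = (3, 1.5) − 0.25·(16.5, 21) = (-1.125, -3.75)
(a₂, b₂) = (-1.125, -3.75) − 0.25·(-15.75, -33.375) = (2.8125, 4.59375)
E(2.8125, 4.59375) = 138.990234375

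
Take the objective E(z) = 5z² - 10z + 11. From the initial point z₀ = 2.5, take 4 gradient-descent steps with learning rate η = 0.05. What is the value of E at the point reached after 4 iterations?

6.0439453125

E′(z) = 10z - 10
Step 1: E′(2.5) = 15; z₁ = 2.5 − 0.05·15 = 1.75
Step 2: E′(1.75) = 7.5; z₂ = 1.75 − 0.05·7.5 = 1.375
Step 3: E′(1.375) = 3.75; z₃ = 1.375 − 0.05·3.75 = 1.1875
Step 4: E′(1.1875) = 1.875; z₄ = 1.1875 − 0.05·1.875 = 1.09375
E(1.09375) = 6.0439453125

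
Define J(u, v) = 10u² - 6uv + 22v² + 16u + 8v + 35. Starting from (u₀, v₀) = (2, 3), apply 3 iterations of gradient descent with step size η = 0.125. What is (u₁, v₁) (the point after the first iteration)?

∇J = (20u - 6v + 16, -6u + 44v + 8)
Step 1: at (2, 3), ∇J = (38, 128) → (2, 3) − 0.125·(38, 128) = (-2.75, -13)

(-2.75, -13)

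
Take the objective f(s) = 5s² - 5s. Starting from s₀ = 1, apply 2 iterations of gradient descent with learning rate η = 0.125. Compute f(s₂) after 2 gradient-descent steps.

-1.2451171875

f′(s) = 10s - 5
s₁ = 1 − 0.125·5 = 0.375
s₂ = 0.375 − 0.125·(-1.25) = 0.53125
f(0.53125) = -1.2451171875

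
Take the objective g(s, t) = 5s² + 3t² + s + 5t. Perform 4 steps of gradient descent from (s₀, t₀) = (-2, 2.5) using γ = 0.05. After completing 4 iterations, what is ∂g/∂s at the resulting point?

∇g = (10s + 1, 6t + 5)
(s₁, t₁) = (-2, 2.5) − 0.05·(-19, 20) = (-1.05, 1.5)
(s₂, t₂) = (-1.05, 1.5) − 0.05·(-9.5, 14) = (-0.575, 0.8)
(s₃, t₃) = (-0.575, 0.8) − 0.05·(-4.75, 9.8) = (-0.3375, 0.31)
(s₄, t₄) = (-0.3375, 0.31) − 0.05·(-2.375, 6.86) = (-0.21875, -0.033)
∂g/∂s at (-0.21875, -0.033) = -1.1875

-1.1875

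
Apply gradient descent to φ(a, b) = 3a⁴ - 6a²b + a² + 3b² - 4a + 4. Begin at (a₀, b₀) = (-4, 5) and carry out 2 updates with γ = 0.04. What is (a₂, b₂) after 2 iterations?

∇φ = (12a³ - 12ab + 2a - 4, -6a² + 6b)
Step 1: at (-4, 5), ∇φ = (-540, -66) → (-4, 5) − 0.04·(-540, -66) = (17.6, 7.64)
Step 2: at (17.6, 7.64), ∇φ = (63838.944, -1812.72) → (17.6, 7.64) − 0.04·(63838.944, -1812.72) = (-2535.95776, 80.1488)

(-2535.95776, 80.1488)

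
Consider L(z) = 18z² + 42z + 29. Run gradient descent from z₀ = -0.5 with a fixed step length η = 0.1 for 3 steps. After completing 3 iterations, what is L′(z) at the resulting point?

-421.824

L′(z) = 36z + 42
Step 1: L′(-0.5) = 24; z₁ = -0.5 − 0.1·24 = -2.9
Step 2: L′(-2.9) = -62.4; z₂ = -2.9 − 0.1·(-62.4) = 3.34
Step 3: L′(3.34) = 162.24; z₃ = 3.34 − 0.1·162.24 = -12.884
L′(z) at (-12.884) = -421.824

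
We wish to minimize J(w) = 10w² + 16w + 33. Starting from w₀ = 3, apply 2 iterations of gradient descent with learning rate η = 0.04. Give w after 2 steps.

-0.648

J′(w) = 20w + 16
w₁ = 3 − 0.04·76 = -0.04
w₂ = -0.04 − 0.04·15.2 = -0.648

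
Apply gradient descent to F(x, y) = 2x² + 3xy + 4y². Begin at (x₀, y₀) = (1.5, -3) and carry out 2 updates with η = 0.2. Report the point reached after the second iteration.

∇F = (4x + 3y, 3x + 8y)
Step 1: at (1.5, -3), ∇F = (-3, -19.5) → (1.5, -3) − 0.2·(-3, -19.5) = (2.1, 0.9)
Step 2: at (2.1, 0.9), ∇F = (11.1, 13.5) → (2.1, 0.9) − 0.2·(11.1, 13.5) = (-0.12, -1.8)

(-0.12, -1.8)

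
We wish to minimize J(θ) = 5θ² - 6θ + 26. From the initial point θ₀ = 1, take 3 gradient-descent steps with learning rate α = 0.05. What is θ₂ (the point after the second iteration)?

0.7

J′(θ) = 10θ - 6
Step 1: J′(1) = 4; θ₁ = 1 − 0.05·4 = 0.8
Step 2: J′(0.8) = 2; θ₂ = 0.8 − 0.05·2 = 0.7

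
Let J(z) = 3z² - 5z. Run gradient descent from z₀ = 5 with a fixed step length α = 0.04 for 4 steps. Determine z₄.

2.223424

J′(z) = 6z - 5
z₁ = 5 − 0.04·25 = 4
z₂ = 4 − 0.04·19 = 3.24
z₃ = 3.24 − 0.04·14.44 = 2.6624
z₄ = 2.6624 − 0.04·10.9744 = 2.223424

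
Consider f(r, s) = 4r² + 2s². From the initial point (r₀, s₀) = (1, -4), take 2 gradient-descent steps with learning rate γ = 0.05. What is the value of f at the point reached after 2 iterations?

∇f = (8r, 4s)
(r₁, s₁) = (1, -4) − 0.05·(8, -16) = (0.6, -3.2)
(r₂, s₂) = (0.6, -3.2) − 0.05·(4.8, -12.8) = (0.36, -2.56)
f(0.36, -2.56) = 13.6256

13.6256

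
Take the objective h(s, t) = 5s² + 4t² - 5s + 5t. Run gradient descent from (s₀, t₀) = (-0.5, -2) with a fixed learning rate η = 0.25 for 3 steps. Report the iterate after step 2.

∇h = (10s - 5, 8t + 5)
Step 1: at (-0.5, -2), ∇h = (-10, -11) → (-0.5, -2) − 0.25·(-10, -11) = (2, 0.75)
Step 2: at (2, 0.75), ∇h = (15, 11) → (2, 0.75) − 0.25·(15, 11) = (-1.75, -2)

(-1.75, -2)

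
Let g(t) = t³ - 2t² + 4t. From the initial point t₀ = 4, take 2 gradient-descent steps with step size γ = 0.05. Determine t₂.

1.714

g′(t) = 3t² - 4t + 4
t₁ = 4 − 0.05·36 = 2.2
t₂ = 2.2 − 0.05·9.72 = 1.714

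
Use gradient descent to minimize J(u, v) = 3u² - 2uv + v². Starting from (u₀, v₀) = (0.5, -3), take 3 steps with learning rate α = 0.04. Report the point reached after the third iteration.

∇J = (6u - 2v, -2u + 2v)
(u₁, v₁) = (0.5, -3) − 0.04·(9, -7) = (0.14, -2.72)
(u₂, v₂) = (0.14, -2.72) − 0.04·(6.28, -5.72) = (-0.1112, -2.4912)
(u₃, v₃) = (-0.1112, -2.4912) − 0.04·(4.3152, -4.76) = (-0.283808, -2.3008)

(-0.283808, -2.3008)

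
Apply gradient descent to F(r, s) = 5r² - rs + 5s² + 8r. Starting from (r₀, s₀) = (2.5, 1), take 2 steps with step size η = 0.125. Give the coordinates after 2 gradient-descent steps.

(-0.6171875, -0.203125)

∇F = (10r - s + 8, -r + 10s)
Step 1: at (2.5, 1), ∇F = (32, 7.5) → (2.5, 1) − 0.125·(32, 7.5) = (-1.5, 0.0625)
Step 2: at (-1.5, 0.0625), ∇F = (-7.0625, 2.125) → (-1.5, 0.0625) − 0.125·(-7.0625, 2.125) = (-0.6171875, -0.203125)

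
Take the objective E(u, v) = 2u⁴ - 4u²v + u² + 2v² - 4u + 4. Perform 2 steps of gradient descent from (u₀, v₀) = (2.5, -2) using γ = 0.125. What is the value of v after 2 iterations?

167.59375

∇E = (8u³ - 8uv + 2u - 4, -4u² + 4v)
Step 1: at (2.5, -2), ∇E = (166, -33) → (2.5, -2) − 0.125·(166, -33) = (-18.25, 2.125)
Step 2: at (-18.25, 2.125), ∇E = (-48357.375, -1323.75) → (-18.25, 2.125) − 0.125·(-48357.375, -1323.75) = (6026.421875, 167.59375)
v = 167.59375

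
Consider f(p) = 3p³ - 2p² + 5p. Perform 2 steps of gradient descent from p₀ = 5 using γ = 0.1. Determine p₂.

-253.3

f′(p) = 9p² - 4p + 5
Step 1: f′(5) = 210; p₁ = 5 − 0.1·210 = -16
Step 2: f′(-16) = 2373; p₂ = -16 − 0.1·2373 = -253.3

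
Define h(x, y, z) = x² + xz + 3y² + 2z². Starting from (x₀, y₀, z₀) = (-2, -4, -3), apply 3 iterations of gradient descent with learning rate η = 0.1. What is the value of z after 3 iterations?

-0.41

∇h = (2x + z, 6y, x + 4z)
Step 1: at (-2, -4, -3), ∇h = (-7, -24, -14) → (-2, -4, -3) − 0.1·(-7, -24, -14) = (-1.3, -1.6, -1.6)
Step 2: at (-1.3, -1.6, -1.6), ∇h = (-4.2, -9.6, -7.7) → (-1.3, -1.6, -1.6) − 0.1·(-4.2, -9.6, -7.7) = (-0.88, -0.64, -0.83)
Step 3: at (-0.88, -0.64, -0.83), ∇h = (-2.59, -3.84, -4.2) → (-0.88, -0.64, -0.83) − 0.1·(-2.59, -3.84, -4.2) = (-0.621, -0.256, -0.41)
z = -0.41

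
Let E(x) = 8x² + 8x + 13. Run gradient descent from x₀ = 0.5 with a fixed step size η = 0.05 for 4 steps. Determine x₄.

E′(x) = 16x + 8
x₁ = 0.5 − 0.05·16 = -0.3
x₂ = -0.3 − 0.05·3.2 = -0.46
x₃ = -0.46 − 0.05·0.64 = -0.492
x₄ = -0.492 − 0.05·0.128 = -0.4984

-0.4984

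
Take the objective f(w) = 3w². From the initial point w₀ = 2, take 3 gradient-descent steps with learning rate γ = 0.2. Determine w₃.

f′(w) = 6w
Step 1: f′(2) = 12; w₁ = 2 − 0.2·12 = -0.4
Step 2: f′(-0.4) = -2.4; w₂ = -0.4 − 0.2·(-2.4) = 0.08
Step 3: f′(0.08) = 0.48; w₃ = 0.08 − 0.2·0.48 = -0.016

-0.016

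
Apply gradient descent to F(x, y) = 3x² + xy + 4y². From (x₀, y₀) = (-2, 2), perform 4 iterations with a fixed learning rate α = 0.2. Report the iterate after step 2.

(0.16, 0.48)

∇F = (6x + y, x + 8y)
(x₁, y₁) = (-2, 2) − 0.2·(-10, 14) = (0, -0.8)
(x₂, y₂) = (0, -0.8) − 0.2·(-0.8, -6.4) = (0.16, 0.48)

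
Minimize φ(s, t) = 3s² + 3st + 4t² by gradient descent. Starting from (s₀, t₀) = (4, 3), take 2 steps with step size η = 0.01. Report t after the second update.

2.3187

∇φ = (6s + 3t, 3s + 8t)
Step 1: at (4, 3), ∇φ = (33, 36) → (4, 3) − 0.01·(33, 36) = (3.67, 2.64)
Step 2: at (3.67, 2.64), ∇φ = (29.94, 32.13) → (3.67, 2.64) − 0.01·(29.94, 32.13) = (3.3706, 2.3187)
t = 2.3187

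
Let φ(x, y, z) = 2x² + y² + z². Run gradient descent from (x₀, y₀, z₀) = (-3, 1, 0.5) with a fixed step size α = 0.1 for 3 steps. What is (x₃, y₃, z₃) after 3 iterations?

∇φ = (4x, 2y, 2z)
(x₁, y₁, z₁) = (-3, 1, 0.5) − 0.1·(-12, 2, 1) = (-1.8, 0.8, 0.4)
(x₂, y₂, z₂) = (-1.8, 0.8, 0.4) − 0.1·(-7.2, 1.6, 0.8) = (-1.08, 0.64, 0.32)
(x₃, y₃, z₃) = (-1.08, 0.64, 0.32) − 0.1·(-4.32, 1.28, 0.64) = (-0.648, 0.512, 0.256)

(-0.648, 0.512, 0.256)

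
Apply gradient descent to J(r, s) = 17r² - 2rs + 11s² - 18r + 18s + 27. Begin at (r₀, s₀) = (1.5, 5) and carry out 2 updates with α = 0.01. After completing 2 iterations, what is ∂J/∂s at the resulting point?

∇J = (34r - 2s - 18, -2r + 22s + 18)
(r₁, s₁) = (1.5, 5) − 0.01·(23, 125) = (1.27, 3.75)
(r₂, s₂) = (1.27, 3.75) − 0.01·(17.68, 97.96) = (1.0932, 2.7704)
∂J/∂s at (1.0932, 2.7704) = 76.7624

76.7624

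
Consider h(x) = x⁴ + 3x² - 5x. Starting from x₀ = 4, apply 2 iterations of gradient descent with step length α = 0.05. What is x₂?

178.796875

h′(x) = 4x³ + 6x - 5
x₁ = 4 − 0.05·275 = -9.75
x₂ = -9.75 − 0.05·(-3770.9375) = 178.796875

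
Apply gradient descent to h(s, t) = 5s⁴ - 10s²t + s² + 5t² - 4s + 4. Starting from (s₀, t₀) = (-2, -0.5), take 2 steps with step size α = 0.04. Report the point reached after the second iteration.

(-123.5780864, 12.96816)

∇h = (20s³ - 20st + 2s - 4, -10s² + 10t)
Step 1: at (-2, -0.5), ∇h = (-188, -45) → (-2, -0.5) − 0.04·(-188, -45) = (5.52, 1.3)
Step 2: at (5.52, 1.3), ∇h = (3227.45216, -291.704) → (5.52, 1.3) − 0.04·(3227.45216, -291.704) = (-123.5780864, 12.96816)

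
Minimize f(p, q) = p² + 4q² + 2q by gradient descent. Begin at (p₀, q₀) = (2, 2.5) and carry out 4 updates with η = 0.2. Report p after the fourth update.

0.2592

∇f = (2p, 8q + 2)
Step 1: at (2, 2.5), ∇f = (4, 22) → (2, 2.5) − 0.2·(4, 22) = (1.2, -1.9)
Step 2: at (1.2, -1.9), ∇f = (2.4, -13.2) → (1.2, -1.9) − 0.2·(2.4, -13.2) = (0.72, 0.74)
Step 3: at (0.72, 0.74), ∇f = (1.44, 7.92) → (0.72, 0.74) − 0.2·(1.44, 7.92) = (0.432, -0.844)
Step 4: at (0.432, -0.844), ∇f = (0.864, -4.752) → (0.432, -0.844) − 0.2·(0.864, -4.752) = (0.2592, 0.1064)
p = 0.2592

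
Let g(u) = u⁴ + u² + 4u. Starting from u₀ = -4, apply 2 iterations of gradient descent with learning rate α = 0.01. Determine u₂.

g′(u) = 4u³ + 2u + 4
Step 1: g′(-4) = -260; u₁ = -4 − 0.01·(-260) = -1.4
Step 2: g′(-1.4) = -9.776; u₂ = -1.4 − 0.01·(-9.776) = -1.30224

-1.30224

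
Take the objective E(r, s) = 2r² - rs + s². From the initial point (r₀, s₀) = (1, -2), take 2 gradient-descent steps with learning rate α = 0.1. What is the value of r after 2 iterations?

0.09

∇E = (4r - s, -r + 2s)
(r₁, s₁) = (1, -2) − 0.1·(6, -5) = (0.4, -1.5)
(r₂, s₂) = (0.4, -1.5) − 0.1·(3.1, -3.4) = (0.09, -1.16)
r = 0.09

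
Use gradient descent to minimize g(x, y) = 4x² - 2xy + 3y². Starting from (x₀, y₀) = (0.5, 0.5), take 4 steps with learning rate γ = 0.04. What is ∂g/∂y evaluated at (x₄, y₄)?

1.07250176

∇g = (8x - 2y, -2x + 6y)
(x₁, y₁) = (0.5, 0.5) − 0.04·(3, 2) = (0.38, 0.42)
(x₂, y₂) = (0.38, 0.42) − 0.04·(2.2, 1.76) = (0.292, 0.3496)
(x₃, y₃) = (0.292, 0.3496) − 0.04·(1.6368, 1.5136) = (0.226528, 0.289056)
(x₄, y₄) = (0.226528, 0.289056) − 0.04·(1.234112, 1.28128) = (0.17716352, 0.2378048)
∂g/∂y at (0.17716352, 0.2378048) = 1.07250176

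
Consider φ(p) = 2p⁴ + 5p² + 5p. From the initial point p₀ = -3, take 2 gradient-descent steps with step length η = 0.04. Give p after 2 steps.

φ′(p) = 8p³ + 10p + 5
p₁ = -3 − 0.04·(-241) = 6.64
p₂ = 6.64 − 0.04·2413.439552 = -89.89758208

-89.89758208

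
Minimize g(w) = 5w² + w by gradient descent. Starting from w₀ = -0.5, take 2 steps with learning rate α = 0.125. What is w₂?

-0.125

g′(w) = 10w + 1
Step 1: g′(-0.5) = -4; w₁ = -0.5 − 0.125·(-4) = 0
Step 2: g′(0) = 1; w₂ = 0 − 0.125·1 = -0.125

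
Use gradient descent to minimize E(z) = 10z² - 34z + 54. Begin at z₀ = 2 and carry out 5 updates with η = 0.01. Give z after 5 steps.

1.798304

E′(z) = 20z - 34
Step 1: E′(2) = 6; z₁ = 2 − 0.01·6 = 1.94
Step 2: E′(1.94) = 4.8; z₂ = 1.94 − 0.01·4.8 = 1.892
Step 3: E′(1.892) = 3.84; z₃ = 1.892 − 0.01·3.84 = 1.8536
Step 4: E′(1.8536) = 3.072; z₄ = 1.8536 − 0.01·3.072 = 1.82288
Step 5: E′(1.82288) = 2.4576; z₅ = 1.82288 − 0.01·2.4576 = 1.798304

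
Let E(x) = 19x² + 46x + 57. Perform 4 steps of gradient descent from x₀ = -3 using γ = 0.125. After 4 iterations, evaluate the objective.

2379357.48406982421875

E′(x) = 38x + 46
x₁ = -3 − 0.125·(-68) = 5.5
x₂ = 5.5 − 0.125·255 = -26.375
x₃ = -26.375 − 0.125·(-956.25) = 93.15625
x₄ = 93.15625 − 0.125·3585.9375 = -355.0859375
E(-355.0859375) = 2379357.48406982421875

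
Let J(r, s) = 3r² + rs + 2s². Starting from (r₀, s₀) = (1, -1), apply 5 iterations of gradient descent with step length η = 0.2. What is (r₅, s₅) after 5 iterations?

(0, -0.00256)

∇J = (6r + s, r + 4s)
(r₁, s₁) = (1, -1) − 0.2·(5, -3) = (0, -0.4)
(r₂, s₂) = (0, -0.4) − 0.2·(-0.4, -1.6) = (0.08, -0.08)
(r₃, s₃) = (0.08, -0.08) − 0.2·(0.4, -0.24) = (0, -0.032)
(r₄, s₄) = (0, -0.032) − 0.2·(-0.032, -0.128) = (0.0064, -0.0064)
(r₅, s₅) = (0.0064, -0.0064) − 0.2·(0.032, -0.0192) = (0, -0.00256)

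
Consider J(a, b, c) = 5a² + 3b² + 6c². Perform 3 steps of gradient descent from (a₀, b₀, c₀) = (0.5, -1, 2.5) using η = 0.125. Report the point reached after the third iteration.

∇J = (10a, 6b, 12c)
(a₁, b₁, c₁) = (0.5, -1, 2.5) − 0.125·(5, -6, 30) = (-0.125, -0.25, -1.25)
(a₂, b₂, c₂) = (-0.125, -0.25, -1.25) − 0.125·(-1.25, -1.5, -15) = (0.03125, -0.0625, 0.625)
(a₃, b₃, c₃) = (0.03125, -0.0625, 0.625) − 0.125·(0.3125, -0.375, 7.5) = (-0.0078125, -0.015625, -0.3125)

(-0.0078125, -0.015625, -0.3125)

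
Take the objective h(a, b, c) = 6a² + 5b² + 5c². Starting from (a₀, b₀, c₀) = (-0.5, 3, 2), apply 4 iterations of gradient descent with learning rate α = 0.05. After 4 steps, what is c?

0.125

∇h = (12a, 10b, 10c)
Step 1: at (-0.5, 3, 2), ∇h = (-6, 30, 20) → (-0.5, 3, 2) − 0.05·(-6, 30, 20) = (-0.2, 1.5, 1)
Step 2: at (-0.2, 1.5, 1), ∇h = (-2.4, 15, 10) → (-0.2, 1.5, 1) − 0.05·(-2.4, 15, 10) = (-0.08, 0.75, 0.5)
Step 3: at (-0.08, 0.75, 0.5), ∇h = (-0.96, 7.5, 5) → (-0.08, 0.75, 0.5) − 0.05·(-0.96, 7.5, 5) = (-0.032, 0.375, 0.25)
Step 4: at (-0.032, 0.375, 0.25), ∇h = (-0.384, 3.75, 2.5) → (-0.032, 0.375, 0.25) − 0.05·(-0.384, 3.75, 2.5) = (-0.0128, 0.1875, 0.125)
c = 0.125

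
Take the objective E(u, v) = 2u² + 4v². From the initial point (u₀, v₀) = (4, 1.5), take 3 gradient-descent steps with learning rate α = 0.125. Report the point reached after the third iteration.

(0.5, 0)

∇E = (4u, 8v)
(u₁, v₁) = (4, 1.5) − 0.125·(16, 12) = (2, 0)
(u₂, v₂) = (2, 0) − 0.125·(8, 0) = (1, 0)
(u₃, v₃) = (1, 0) − 0.125·(4, 0) = (0.5, 0)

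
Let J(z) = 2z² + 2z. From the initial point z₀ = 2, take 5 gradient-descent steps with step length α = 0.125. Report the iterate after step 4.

-0.34375

J′(z) = 4z + 2
Step 1: J′(2) = 10; z₁ = 2 − 0.125·10 = 0.75
Step 2: J′(0.75) = 5; z₂ = 0.75 − 0.125·5 = 0.125
Step 3: J′(0.125) = 2.5; z₃ = 0.125 − 0.125·2.5 = -0.1875
Step 4: J′(-0.1875) = 1.25; z₄ = -0.1875 − 0.125·1.25 = -0.34375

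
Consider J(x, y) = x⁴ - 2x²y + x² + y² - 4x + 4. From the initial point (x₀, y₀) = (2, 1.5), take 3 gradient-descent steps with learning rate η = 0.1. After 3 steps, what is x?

∇J = (4x³ - 4xy + 2x - 4, -2x² + 2y)
(x₁, y₁) = (2, 1.5) − 0.1·(20, -5) = (0, 2)
(x₂, y₂) = (0, 2) − 0.1·(-4, 4) = (0.4, 1.6)
(x₃, y₃) = (0.4, 1.6) − 0.1·(-5.504, 2.88) = (0.9504, 1.312)
x = 0.9504

0.9504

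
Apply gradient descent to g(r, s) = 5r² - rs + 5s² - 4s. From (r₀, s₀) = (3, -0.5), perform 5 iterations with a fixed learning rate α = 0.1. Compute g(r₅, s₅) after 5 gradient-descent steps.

∇g = (10r - s, -r + 10s - 4)
(r₁, s₁) = (3, -0.5) − 0.1·(30.5, -12) = (-0.05, 0.7)
(r₂, s₂) = (-0.05, 0.7) − 0.1·(-1.2, 3.05) = (0.07, 0.395)
(r₃, s₃) = (0.07, 0.395) − 0.1·(0.305, -0.12) = (0.0395, 0.407)
(r₄, s₄) = (0.0395, 0.407) − 0.1·(-0.012, 0.0305) = (0.0407, 0.40395)
(r₅, s₅) = (0.0407, 0.40395) − 0.1·(0.00305, -0.0012) = (0.040395, 0.40407)
g(0.040395, 0.40407) = -0.808080803025

-0.808080803025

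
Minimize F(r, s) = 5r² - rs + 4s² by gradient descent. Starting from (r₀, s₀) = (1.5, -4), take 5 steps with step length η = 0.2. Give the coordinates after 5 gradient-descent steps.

(-3.96736, 1.76832)

∇F = (10r - s, -r + 8s)
(r₁, s₁) = (1.5, -4) − 0.2·(19, -33.5) = (-2.3, 2.7)
(r₂, s₂) = (-2.3, 2.7) − 0.2·(-25.7, 23.9) = (2.84, -2.08)
(r₃, s₃) = (2.84, -2.08) − 0.2·(30.48, -19.48) = (-3.256, 1.816)
(r₄, s₄) = (-3.256, 1.816) − 0.2·(-34.376, 17.784) = (3.6192, -1.7408)
(r₅, s₅) = (3.6192, -1.7408) − 0.2·(37.9328, -17.5456) = (-3.96736, 1.76832)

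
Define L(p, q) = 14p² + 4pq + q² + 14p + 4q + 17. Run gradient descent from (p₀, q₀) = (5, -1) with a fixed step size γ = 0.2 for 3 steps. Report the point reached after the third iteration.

∇L = (28p + 4q + 14, 4p + 2q + 4)
(p₁, q₁) = (5, -1) − 0.2·(150, 22) = (-25, -5.4)
(p₂, q₂) = (-25, -5.4) − 0.2·(-707.6, -106.8) = (116.52, 15.96)
(p₃, q₃) = (116.52, 15.96) − 0.2·(3340.4, 502) = (-551.56, -84.44)

(-551.56, -84.44)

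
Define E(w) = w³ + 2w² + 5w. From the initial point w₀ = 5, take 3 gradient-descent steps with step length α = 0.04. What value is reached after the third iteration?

E′(w) = 3w² + 4w + 5
Step 1: E′(5) = 100; w₁ = 5 − 0.04·100 = 1
Step 2: E′(1) = 12; w₂ = 1 − 0.04·12 = 0.52
Step 3: E′(0.52) = 7.8912; w₃ = 0.52 − 0.04·7.8912 = 0.204352

0.204352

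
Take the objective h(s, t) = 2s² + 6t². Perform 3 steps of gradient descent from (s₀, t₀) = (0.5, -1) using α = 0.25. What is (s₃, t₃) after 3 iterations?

∇h = (4s, 12t)
(s₁, t₁) = (0.5, -1) − 0.25·(2, -12) = (0, 2)
(s₂, t₂) = (0, 2) − 0.25·(0, 24) = (0, -4)
(s₃, t₃) = (0, -4) − 0.25·(0, -48) = (0, 8)

(0, 8)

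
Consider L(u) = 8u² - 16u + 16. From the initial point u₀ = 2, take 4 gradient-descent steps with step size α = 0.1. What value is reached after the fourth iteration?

1.1296

L′(u) = 16u - 16
u₁ = 2 − 0.1·16 = 0.4
u₂ = 0.4 − 0.1·(-9.6) = 1.36
u₃ = 1.36 − 0.1·5.76 = 0.784
u₄ = 0.784 − 0.1·(-3.456) = 1.1296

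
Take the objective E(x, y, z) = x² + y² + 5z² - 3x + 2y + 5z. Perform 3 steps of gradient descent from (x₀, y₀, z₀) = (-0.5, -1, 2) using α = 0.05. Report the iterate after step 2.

∇E = (2x - 3, 2y + 2, 10z + 5)
(x₁, y₁, z₁) = (-0.5, -1, 2) − 0.05·(-4, 0, 25) = (-0.3, -1, 0.75)
(x₂, y₂, z₂) = (-0.3, -1, 0.75) − 0.05·(-3.6, 0, 12.5) = (-0.12, -1, 0.125)

(-0.12, -1, 0.125)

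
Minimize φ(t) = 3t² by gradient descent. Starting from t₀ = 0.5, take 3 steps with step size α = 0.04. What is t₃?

0.219488

φ′(t) = 6t
Step 1: φ′(0.5) = 3; t₁ = 0.5 − 0.04·3 = 0.38
Step 2: φ′(0.38) = 2.28; t₂ = 0.38 − 0.04·2.28 = 0.2888
Step 3: φ′(0.2888) = 1.7328; t₃ = 0.2888 − 0.04·1.7328 = 0.219488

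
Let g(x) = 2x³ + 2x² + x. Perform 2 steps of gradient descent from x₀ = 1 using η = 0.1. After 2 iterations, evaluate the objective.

g′(x) = 6x² + 4x + 1
x₁ = 1 − 0.1·11 = -0.1
x₂ = -0.1 − 0.1·0.66 = -0.166
g(-0.166) = -0.120036592

-0.120036592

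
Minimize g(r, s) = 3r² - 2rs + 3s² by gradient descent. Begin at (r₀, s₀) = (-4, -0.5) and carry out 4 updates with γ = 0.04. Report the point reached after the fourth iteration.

∇g = (6r - 2s, -2r + 6s)
(r₁, s₁) = (-4, -0.5) − 0.04·(-23, 5) = (-3.08, -0.7)
(r₂, s₂) = (-3.08, -0.7) − 0.04·(-17.08, 1.96) = (-2.3968, -0.7784)
(r₃, s₃) = (-2.3968, -0.7784) − 0.04·(-12.824, 0.1232) = (-1.88384, -0.783328)
(r₄, s₄) = (-1.88384, -0.783328) − 0.04·(-9.736384, -0.932288) = (-1.49438464, -0.74603648)

(-1.49438464, -0.74603648)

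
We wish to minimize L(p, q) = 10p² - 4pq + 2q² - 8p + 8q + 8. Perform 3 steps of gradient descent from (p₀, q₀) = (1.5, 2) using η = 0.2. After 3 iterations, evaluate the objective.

3221.282464

∇L = (20p - 4q - 8, -4p + 4q + 8)
Step 1: at (1.5, 2), ∇L = (14, 10) → (1.5, 2) − 0.2·(14, 10) = (-1.3, 0)
Step 2: at (-1.3, 0), ∇L = (-34, 13.2) → (-1.3, 0) − 0.2·(-34, 13.2) = (5.5, -2.64)
Step 3: at (5.5, -2.64), ∇L = (112.56, -24.56) → (5.5, -2.64) − 0.2·(112.56, -24.56) = (-17.012, 2.272)
L(-17.012, 2.272) = 3221.282464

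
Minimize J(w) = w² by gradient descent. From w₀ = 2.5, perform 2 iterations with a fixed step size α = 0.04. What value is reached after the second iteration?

2.116

J′(w) = 2w
w₁ = 2.5 − 0.04·5 = 2.3
w₂ = 2.3 − 0.04·4.6 = 2.116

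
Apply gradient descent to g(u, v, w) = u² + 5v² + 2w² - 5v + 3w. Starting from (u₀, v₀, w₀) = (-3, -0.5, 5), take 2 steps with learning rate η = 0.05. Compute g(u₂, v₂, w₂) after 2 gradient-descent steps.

∇g = (2u, 10v - 5, 4w + 3)
(u₁, v₁, w₁) = (-3, -0.5, 5) − 0.05·(-6, -10, 23) = (-2.7, 0, 3.85)
(u₂, v₂, w₂) = (-2.7, 0, 3.85) − 0.05·(-5.4, -5, 18.4) = (-2.43, 0.25, 2.93)
g(-2.43, 0.25, 2.93) = 30.9272

30.9272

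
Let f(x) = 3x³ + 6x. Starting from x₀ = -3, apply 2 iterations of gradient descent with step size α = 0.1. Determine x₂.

-135.501

f′(x) = 9x² + 6
Step 1: f′(-3) = 87; x₁ = -3 − 0.1·87 = -11.7
Step 2: f′(-11.7) = 1238.01; x₂ = -11.7 − 0.1·1238.01 = -135.501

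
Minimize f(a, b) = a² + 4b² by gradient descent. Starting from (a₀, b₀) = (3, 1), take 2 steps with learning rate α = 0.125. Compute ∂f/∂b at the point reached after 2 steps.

∇f = (2a, 8b)
Step 1: at (3, 1), ∇f = (6, 8) → (3, 1) − 0.125·(6, 8) = (2.25, 0)
Step 2: at (2.25, 0), ∇f = (4.5, 0) → (2.25, 0) − 0.125·(4.5, 0) = (1.6875, 0)
∂f/∂b at (1.6875, 0) = 0

0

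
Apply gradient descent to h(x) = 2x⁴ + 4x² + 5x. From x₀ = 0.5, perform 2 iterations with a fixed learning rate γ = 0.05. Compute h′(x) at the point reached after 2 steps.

h′(x) = 8x³ + 8x + 5
Step 1: h′(0.5) = 10; x₁ = 0.5 − 0.05·10 = 0
Step 2: h′(0) = 5; x₂ = 0 − 0.05·5 = -0.25
h′(x) at (-0.25) = 2.875

2.875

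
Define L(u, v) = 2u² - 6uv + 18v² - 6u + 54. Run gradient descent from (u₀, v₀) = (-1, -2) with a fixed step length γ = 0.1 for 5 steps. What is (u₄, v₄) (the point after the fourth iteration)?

∇L = (4u - 6v - 6, -6u + 36v)
Step 1: at (-1, -2), ∇L = (2, -66) → (-1, -2) − 0.1·(2, -66) = (-1.2, 4.6)
Step 2: at (-1.2, 4.6), ∇L = (-38.4, 172.8) → (-1.2, 4.6) − 0.1·(-38.4, 172.8) = (2.64, -12.68)
Step 3: at (2.64, -12.68), ∇L = (80.64, -472.32) → (2.64, -12.68) − 0.1·(80.64, -472.32) = (-5.424, 34.552)
Step 4: at (-5.424, 34.552), ∇L = (-235.008, 1276.416) → (-5.424, 34.552) − 0.1·(-235.008, 1276.416) = (18.0768, -93.0896)

(18.0768, -93.0896)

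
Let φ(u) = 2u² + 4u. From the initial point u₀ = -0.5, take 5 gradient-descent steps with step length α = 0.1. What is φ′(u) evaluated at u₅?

0.15552

φ′(u) = 4u + 4
Step 1: φ′(-0.5) = 2; u₁ = -0.5 − 0.1·2 = -0.7
Step 2: φ′(-0.7) = 1.2; u₂ = -0.7 − 0.1·1.2 = -0.82
Step 3: φ′(-0.82) = 0.72; u₃ = -0.82 − 0.1·0.72 = -0.892
Step 4: φ′(-0.892) = 0.432; u₄ = -0.892 − 0.1·0.432 = -0.9352
Step 5: φ′(-0.9352) = 0.2592; u₅ = -0.9352 − 0.1·0.2592 = -0.96112
φ′(u) at (-0.96112) = 0.15552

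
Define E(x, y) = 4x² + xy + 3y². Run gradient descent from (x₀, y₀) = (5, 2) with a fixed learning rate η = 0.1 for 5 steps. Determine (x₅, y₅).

(0.00092, -0.00081)

∇E = (8x + y, x + 6y)
Step 1: at (5, 2), ∇E = (42, 17) → (5, 2) − 0.1·(42, 17) = (0.8, 0.3)
Step 2: at (0.8, 0.3), ∇E = (6.7, 2.6) → (0.8, 0.3) − 0.1·(6.7, 2.6) = (0.13, 0.04)
Step 3: at (0.13, 0.04), ∇E = (1.08, 0.37) → (0.13, 0.04) − 0.1·(1.08, 0.37) = (0.022, 0.003)
Step 4: at (0.022, 0.003), ∇E = (0.179, 0.04) → (0.022, 0.003) − 0.1·(0.179, 0.04) = (0.0041, -0.001)
Step 5: at (0.0041, -0.001), ∇E = (0.0318, -0.0019) → (0.0041, -0.001) − 0.1·(0.0318, -0.0019) = (0.00092, -0.00081)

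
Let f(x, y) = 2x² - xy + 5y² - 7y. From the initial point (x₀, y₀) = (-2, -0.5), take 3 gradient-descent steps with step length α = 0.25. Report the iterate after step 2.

(0.5, -1.28125)

∇f = (4x - y, -x + 10y - 7)
(x₁, y₁) = (-2, -0.5) − 0.25·(-7.5, -10) = (-0.125, 2)
(x₂, y₂) = (-0.125, 2) − 0.25·(-2.5, 13.125) = (0.5, -1.28125)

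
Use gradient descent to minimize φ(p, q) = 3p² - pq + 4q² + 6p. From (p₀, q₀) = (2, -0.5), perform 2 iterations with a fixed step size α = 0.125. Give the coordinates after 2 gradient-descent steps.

(-0.796875, -0.0390625)

∇φ = (6p - q + 6, -p + 8q)
Step 1: at (2, -0.5), ∇φ = (18.5, -6) → (2, -0.5) − 0.125·(18.5, -6) = (-0.3125, 0.25)
Step 2: at (-0.3125, 0.25), ∇φ = (3.875, 2.3125) → (-0.3125, 0.25) − 0.125·(3.875, 2.3125) = (-0.796875, -0.0390625)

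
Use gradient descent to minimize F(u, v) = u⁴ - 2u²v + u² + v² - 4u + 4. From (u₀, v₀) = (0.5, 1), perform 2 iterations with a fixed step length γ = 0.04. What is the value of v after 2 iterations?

0.901792

∇F = (4u³ - 4uv + 2u - 4, -2u² + 2v)
(u₁, v₁) = (0.5, 1) − 0.04·(-4.5, 1.5) = (0.68, 0.94)
(u₂, v₂) = (0.68, 0.94) − 0.04·(-3.939072, 0.9552) = (0.83756288, 0.901792)
v = 0.901792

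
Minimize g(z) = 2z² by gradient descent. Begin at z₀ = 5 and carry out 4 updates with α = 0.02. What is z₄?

g′(z) = 4z
z₁ = 5 − 0.02·20 = 4.6
z₂ = 4.6 − 0.02·18.4 = 4.232
z₃ = 4.232 − 0.02·16.928 = 3.89344
z₄ = 3.89344 − 0.02·15.57376 = 3.5819648

3.5819648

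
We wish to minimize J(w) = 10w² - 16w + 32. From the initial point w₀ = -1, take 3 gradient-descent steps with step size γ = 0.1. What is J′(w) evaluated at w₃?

J′(w) = 20w - 16
w₁ = -1 − 0.1·(-36) = 2.6
w₂ = 2.6 − 0.1·36 = -1
w₃ = -1 − 0.1·(-36) = 2.6
J′(w) at (2.6) = 36

36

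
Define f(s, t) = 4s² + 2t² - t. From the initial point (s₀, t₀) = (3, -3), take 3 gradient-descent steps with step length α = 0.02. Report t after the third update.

-2.280736

∇f = (8s, 4t - 1)
(s₁, t₁) = (3, -3) − 0.02·(24, -13) = (2.52, -2.74)
(s₂, t₂) = (2.52, -2.74) − 0.02·(20.16, -11.96) = (2.1168, -2.5008)
(s₃, t₃) = (2.1168, -2.5008) − 0.02·(16.9344, -11.0032) = (1.778112, -2.280736)
t = -2.280736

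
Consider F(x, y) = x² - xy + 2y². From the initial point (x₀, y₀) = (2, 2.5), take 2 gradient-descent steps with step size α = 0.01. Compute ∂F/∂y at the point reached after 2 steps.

7.4027

∇F = (2x - y, -x + 4y)
(x₁, y₁) = (2, 2.5) − 0.01·(1.5, 8) = (1.985, 2.42)
(x₂, y₂) = (1.985, 2.42) − 0.01·(1.55, 7.695) = (1.9695, 2.34305)
∂F/∂y at (1.9695, 2.34305) = 7.4027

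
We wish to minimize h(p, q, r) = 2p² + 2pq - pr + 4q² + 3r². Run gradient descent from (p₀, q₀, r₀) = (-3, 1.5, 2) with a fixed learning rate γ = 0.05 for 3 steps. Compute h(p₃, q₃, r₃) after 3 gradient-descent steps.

∇h = (4p + 2q - r, 2p + 8q, -p + 6r)
(p₁, q₁, r₁) = (-3, 1.5, 2) − 0.05·(-11, 6, 15) = (-2.45, 1.2, 1.25)
(p₂, q₂, r₂) = (-2.45, 1.2, 1.25) − 0.05·(-8.65, 4.7, 9.95) = (-2.0175, 0.965, 0.7525)
(p₃, q₃, r₃) = (-2.0175, 0.965, 0.7525) − 0.05·(-6.8925, 3.685, 6.5325) = (-1.672875, 0.78075, 0.425875)
h(-1.672875, 0.78075, 0.425875) = 6.67965365625

6.67965365625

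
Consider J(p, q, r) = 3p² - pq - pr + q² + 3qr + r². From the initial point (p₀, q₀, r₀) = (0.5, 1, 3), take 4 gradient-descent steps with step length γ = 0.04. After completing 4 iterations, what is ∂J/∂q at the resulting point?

∇J = (6p - q - r, -p + 2q + 3r, -p + 3q + 2r)
(p₁, q₁, r₁) = (0.5, 1, 3) − 0.04·(-1, 10.5, 8.5) = (0.54, 0.58, 2.66)
(p₂, q₂, r₂) = (0.54, 0.58, 2.66) − 0.04·(0, 8.6, 6.52) = (0.54, 0.236, 2.3992)
(p₃, q₃, r₃) = (0.54, 0.236, 2.3992) − 0.04·(0.6048, 7.1296, 4.9664) = (0.515808, -0.049184, 2.200544)
(p₄, q₄, r₄) = (0.515808, -0.049184, 2.200544) − 0.04·(0.943488, 5.987456, 3.737728) = (0.47806848, -0.28868224, 2.05103488)
∂J/∂q at (0.47806848, -0.28868224, 2.05103488) = 5.09767168

5.09767168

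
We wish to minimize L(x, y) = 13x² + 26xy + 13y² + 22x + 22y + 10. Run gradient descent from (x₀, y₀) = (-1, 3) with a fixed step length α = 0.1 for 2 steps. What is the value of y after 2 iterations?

26.68

∇L = (26x + 26y + 22, 26x + 26y + 22)
Step 1: at (-1, 3), ∇L = (74, 74) → (-1, 3) − 0.1·(74, 74) = (-8.4, -4.4)
Step 2: at (-8.4, -4.4), ∇L = (-310.8, -310.8) → (-8.4, -4.4) − 0.1·(-310.8, -310.8) = (22.68, 26.68)
y = 26.68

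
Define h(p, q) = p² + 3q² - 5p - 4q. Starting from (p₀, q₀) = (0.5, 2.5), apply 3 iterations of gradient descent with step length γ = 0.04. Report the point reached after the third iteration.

(0.942624, 1.471456)

∇h = (2p - 5, 6q - 4)
(p₁, q₁) = (0.5, 2.5) − 0.04·(-4, 11) = (0.66, 2.06)
(p₂, q₂) = (0.66, 2.06) − 0.04·(-3.68, 8.36) = (0.8072, 1.7256)
(p₃, q₃) = (0.8072, 1.7256) − 0.04·(-3.3856, 6.3536) = (0.942624, 1.471456)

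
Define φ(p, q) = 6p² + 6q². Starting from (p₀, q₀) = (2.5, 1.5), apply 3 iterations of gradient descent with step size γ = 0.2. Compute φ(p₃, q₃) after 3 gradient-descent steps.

∇φ = (12p, 12q)
Step 1: at (2.5, 1.5), ∇φ = (30, 18) → (2.5, 1.5) − 0.2·(30, 18) = (-3.5, -2.1)
Step 2: at (-3.5, -2.1), ∇φ = (-42, -25.2) → (-3.5, -2.1) − 0.2·(-42, -25.2) = (4.9, 2.94)
Step 3: at (4.9, 2.94), ∇φ = (58.8, 35.28) → (4.9, 2.94) − 0.2·(58.8, 35.28) = (-6.86, -4.116)
φ(-6.86, -4.116) = 384.006336

384.006336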